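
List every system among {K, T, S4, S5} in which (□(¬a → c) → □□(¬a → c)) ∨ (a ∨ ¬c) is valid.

T-tableau for the negation ¬((□(¬a → c) → □□(¬a → c)) ∨ (a ∨ ¬c)):
1. ¬((□(¬a → c) → □□(¬a → c)) ∨ (a ∨ ¬c)), w0
2. ¬(□(¬a → c) → □□(¬a → c)), w0
3. ¬(a ∨ ¬c), w0
4. □(¬a → c), w0
5. ¬□□(¬a → c), w0
6. ¬a, w0
7. c, w0
8. ¬a → c, w0
9. ¬□(¬a → c), w1
10. ¬a → c, w1
11. c, w1
12. ¬(¬a → c), w2
13. ¬a, w2
14. ¬c, w2
Accessibility: w0Rw0, w0Rw1, w1Rw1, w1Rw2, w2Rw2
Complete open branch: countermodel on a T-frame, so not valid in T, nor in K (the same frame is also a K-frame).
S4-tableau for the negation ¬((□(¬a → c) → □□(¬a → c)) ∨ (a ∨ ¬c)):
1. ¬((□(¬a → c) → □□(¬a → c)) ∨ (a ∨ ¬c)), w0
2. ¬(□(¬a → c) → □□(¬a → c)), w0
3. ¬(a ∨ ¬c), w0
4. □(¬a → c), w0
5. ¬□□(¬a → c), w0
6. ¬a, w0
7. c, w0
8. ¬a → c, w0
9. ¬□(¬a → c), w1
10. ¬a → c, w1
11. c, w1
12. ¬(¬a → c), w2
13. ¬a, w2
14. ¬c, w2
15. ¬a → c, w2
16. c, w2
Accessibility: w0Rw0, w0Rw1, w0Rw2, w1Rw1, w1Rw2, w2Rw2
Branch closes: c and ¬c both at w2.
Every branch closes (one shown): valid in S4, hence also in S5 (every theorem of S4 is a theorem of S5).

S4, S5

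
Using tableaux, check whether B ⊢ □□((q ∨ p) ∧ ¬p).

Invalid (countermodel exists)

Tableau for the negation ¬□□((q ∨ p) ∧ ¬p):
1. ¬□□((q ∨ p) ∧ ¬p), 0
2. ¬□((q ∨ p) ∧ ¬p), 1
3. ¬((q ∨ p) ∧ ¬p), 2
4. p, 2
Accessibility: 0R0, 0R1, 1R0, 1R1, 1R2, 2R1, 2R2
The negation has an open branch (countermodel exists).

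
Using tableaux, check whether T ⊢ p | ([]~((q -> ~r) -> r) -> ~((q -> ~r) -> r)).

Tableau for the negation ~(p | ([]~((q -> ~r) -> r) -> ~((q -> ~r) -> r))):
1. ~(p | ([]~((q -> ~r) -> r) -> ~((q -> ~r) -> r))), 0
2. ~p, 0   [~|-rule on 1]
3. ~([]~((q -> ~r) -> r) -> ~((q -> ~r) -> r)), 0   [~|-rule on 1]
4. []~((q -> ~r) -> r), 0   [~->-rule on 3]
5. (q -> ~r) -> r, 0   [~->-rule on 3]
6. ~((q -> ~r) -> r), 0   [[]-rule on 4 via 0R0]
7. q -> ~r, 0   [~->-rule on 6]
8. ~r, 0   [~->-rule on 6]
9. ~(q -> ~r), 0   [->-rule on 5 (branches; this branch)]
10. q, 0   [~->-rule on 9]
11. r, 0   [~->-rule on 9]
Accessibility: 0R0
Branch closes: r and ~r both at 0.
All branches of the negation close; one closing branch shown above.

Valid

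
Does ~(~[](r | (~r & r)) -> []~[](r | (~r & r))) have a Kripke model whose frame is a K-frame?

Yes, satisfiable

1. ~(~[](r | (~r & r)) -> []~[](r | (~r & r))), w0
2. ~[](r | (~r & r)), w0
3. ~[]~[](r | (~r & r)), w0
4. ~(r | (~r & r)), w1
5. ~r, w1
6. ~(~r & r), w1
7. [](r | (~r & r)), w2
Accessibility: w0Rw1, w0Rw2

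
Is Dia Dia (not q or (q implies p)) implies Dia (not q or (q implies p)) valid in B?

Tableau for the negation not (Dia Dia (not q or (q implies p)) implies Dia (not q or (q implies p))):
1. not (Dia Dia (not q or (q implies p)) implies Dia (not q or (q implies p))), w0
2. Dia Dia (not q or (q implies p)), w0   [neg-implies-rule on 1]
3. not Dia (not q or (q implies p)), w0   [neg-implies-rule on 1]
4. not (not q or (q implies p)), w0   [neg-Dia-rule on 3 via w0Rw0]
5. q, w0   [neg-or-rule on 4]
6. not (q implies p), w0   [neg-or-rule on 4]
7. not p, w0   [neg-implies-rule on 6]
8. Dia (not q or (q implies p)), w1   [Dia-rule on 2: fresh world w1, w0Rw1]
9. not (not q or (q implies p)), w1   [neg-Dia-rule on 3 via w0Rw1]
10. q, w1   [neg-or-rule on 9]
11. not (q implies p), w1   [neg-or-rule on 9]
12. not p, w1   [neg-implies-rule on 11]
13. not q or (q implies p), w2   [Dia-rule on 8: fresh world w2, w1Rw2]
14. q implies p, w2   [or-rule on 13 (branches; this branch)]
15. p, w2   [implies-rule on 14 (branches; this branch)]
Accessibility: w0Rw0, w0Rw1, w1Rw0, w1Rw1, w1Rw2, w2Rw1, w2Rw2
The negation has an open branch (countermodel exists).

Invalid (countermodel exists)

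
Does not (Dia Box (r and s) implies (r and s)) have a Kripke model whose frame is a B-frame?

Unsatisfiable

1. not (Dia Box (r and s) implies (r and s)), w0
2. Dia Box (r and s), w0
3. not (r and s), w0
4. not s, w0
5. Box (r and s), w1
6. r and s, w0
7. r, w0
8. s, w0
Accessibility: w0Rw0, w0Rw1, w1Rw0, w1Rw1
Branch closes: s and not s both at w0.
Every branch closes; the branch above is one of them.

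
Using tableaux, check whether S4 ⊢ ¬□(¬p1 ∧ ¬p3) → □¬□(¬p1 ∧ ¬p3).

Invalid (countermodel exists)

Tableau for the negation ¬(¬□(¬p1 ∧ ¬p3) → □¬□(¬p1 ∧ ¬p3)):
1. ¬(¬□(¬p1 ∧ ¬p3) → □¬□(¬p1 ∧ ¬p3)), w0
2. ¬□(¬p1 ∧ ¬p3), w0
3. ¬□¬□(¬p1 ∧ ¬p3), w0
4. ¬(¬p1 ∧ ¬p3), w1
5. p3, w1
6. □(¬p1 ∧ ¬p3), w2
7. ¬p1 ∧ ¬p3, w2
8. ¬p1, w2
9. ¬p3, w2
Accessibility: w0Rw0, w0Rw1, w0Rw2, w1Rw1, w2Rw2
The negation has an open branch (countermodel exists).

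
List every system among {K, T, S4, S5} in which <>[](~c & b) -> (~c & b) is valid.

S5-tableau for the negation ~(<>[](~c & b) -> (~c & b)):
1. ~(<>[](~c & b) -> (~c & b)), u
2. <>[](~c & b), u   [~->-rule on 1]
3. ~(~c & b), u   [~->-rule on 1]
4. ~b, u   [~&-rule on 3 (branches; this branch)]
5. [](~c & b), v   [<>-rule on 2: fresh world v, uRv]
6. ~c & b, u   [[]-rule on 5 via vRu]
7. ~c, u   [&-rule on 6]
8. b, u   [&-rule on 6]
Accessibility: uRu, uRv, vRu, vRv
Branch closes: b and ~b both at u.
Every branch closes (one shown): valid in S5.
S4-tableau for the negation ~(<>[](~c & b) -> (~c & b)):
1. ~(<>[](~c & b) -> (~c & b)), u
2. <>[](~c & b), u   [~->-rule on 1]
3. ~(~c & b), u   [~->-rule on 1]
4. ~b, u   [~&-rule on 3 (branches; this branch)]
5. [](~c & b), v   [<>-rule on 2: fresh world v, uRv]
6. ~c & b, v   [[]-rule on 5 via vRv]
7. ~c, v   [&-rule on 6]
8. b, v   [&-rule on 6]
Accessibility: uRu, uRv, vRv
Complete open branch: countermodel on an S4-frame, so not valid in S4, nor in K, T (the same frame is also a K-frame and a T-frame).

S5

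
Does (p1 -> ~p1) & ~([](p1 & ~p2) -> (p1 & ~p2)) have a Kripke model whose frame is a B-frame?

No, unsatisfiable

1. (p1 -> ~p1) & ~([](p1 & ~p2) -> (p1 & ~p2)), u
2. p1 -> ~p1, u
3. ~([](p1 & ~p2) -> (p1 & ~p2)), u
4. [](p1 & ~p2), u
5. ~(p1 & ~p2), u
6. p1 & ~p2, u
7. p1, u
8. ~p2, u
9. ~p1, u
Accessibility: uRu
Branch closes: p1 and ~p1 both at u.
Every branch closes; the branch above is one of them.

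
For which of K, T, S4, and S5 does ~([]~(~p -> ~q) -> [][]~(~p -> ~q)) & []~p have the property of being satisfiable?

K, T

S4-tableau for the formula:
1. ~([]~(~p -> ~q) -> [][]~(~p -> ~q)) & []~p, 0
2. ~([]~(~p -> ~q) -> [][]~(~p -> ~q)), 0   [&-rule on 1]
3. []~p, 0   [&-rule on 1]
4. []~(~p -> ~q), 0   [~->-rule on 2]
5. ~[][]~(~p -> ~q), 0   [~->-rule on 2]
6. ~p, 0   [[]-rule on 3 via 0R0]
7. ~(~p -> ~q), 0   [[]-rule on 4 via 0R0]
8. q, 0   [~->-rule on 7]
9. ~[]~(~p -> ~q), 1   [~[]-rule on 5: fresh world 1, 0R1]
10. ~p, 1   [[]-rule on 3 via 0R1]
11. ~(~p -> ~q), 1   [[]-rule on 4 via 0R1]
12. q, 1   [~->-rule on 11]
13. ~p -> ~q, 2   [~[]-rule on 9: fresh world 2, 1R2]
14. ~p, 2   [[]-rule on 3 via 0R2]
15. ~(~p -> ~q), 2   [[]-rule on 4 via 0R2]
16. q, 2   [~->-rule on 15]
17. ~q, 2   [->-rule on 13 (branches; this branch)]
Accessibility: 0R0, 0R1, 0R2, 1R1, 1R2, 2R2
Branch closes: q and ~q both at 2.
Every branch closes (one shown): unsatisfiable in S4, hence also in S5 (every S5-frame is an S4-frame).
T-tableau for the formula:
1. ~([]~(~p -> ~q) -> [][]~(~p -> ~q)) & []~p, 0
2. ~([]~(~p -> ~q) -> [][]~(~p -> ~q)), 0   [&-rule on 1]
3. []~p, 0   [&-rule on 1]
4. []~(~p -> ~q), 0   [~->-rule on 2]
5. ~[][]~(~p -> ~q), 0   [~->-rule on 2]
6. ~p, 0   [[]-rule on 3 via 0R0]
7. ~(~p -> ~q), 0   [[]-rule on 4 via 0R0]
8. q, 0   [~->-rule on 7]
9. ~[]~(~p -> ~q), 1   [~[]-rule on 5: fresh world 1, 0R1]
10. ~p, 1   [[]-rule on 3 via 0R1]
11. ~(~p -> ~q), 1   [[]-rule on 4 via 0R1]
12. q, 1   [~->-rule on 11]
13. ~p -> ~q, 2   [~[]-rule on 9: fresh world 2, 1R2]
14. ~q, 2   [->-rule on 13 (branches; this branch)]
Accessibility: 0R0, 0R1, 1R1, 1R2, 2R2
Complete open branch: satisfiable in T, hence also in K (this T-model is also a K-model).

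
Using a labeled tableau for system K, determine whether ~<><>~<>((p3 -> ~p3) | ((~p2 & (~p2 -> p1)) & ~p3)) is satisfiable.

1. ~<><>~<>((p3 -> ~p3) | ((~p2 & (~p2 -> p1)) & ~p3)), w0

Satisfiable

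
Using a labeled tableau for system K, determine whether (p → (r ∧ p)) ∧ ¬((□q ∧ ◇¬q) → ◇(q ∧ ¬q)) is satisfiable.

Unsatisfiable (every branch closes)

1. (p → (r ∧ p)) ∧ ¬((□q ∧ ◇¬q) → ◇(q ∧ ¬q)), 0
2. p → (r ∧ p), 0
3. ¬((□q ∧ ◇¬q) → ◇(q ∧ ¬q)), 0
4. □q ∧ ◇¬q, 0
5. ¬◇(q ∧ ¬q), 0
6. □q, 0
7. ◇¬q, 0
8. r ∧ p, 0
9. r, 0
10. p, 0
11. ¬q, 1
12. ¬(q ∧ ¬q), 1
13. q, 1
Accessibility: 0R1
Branch closes: q and ¬q both at 1.
(One branch shown.) All branches close.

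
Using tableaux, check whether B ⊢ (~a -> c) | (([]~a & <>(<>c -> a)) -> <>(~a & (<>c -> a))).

Tableau for the negation ~((~a -> c) | (([]~a & <>(<>c -> a)) -> <>(~a & (<>c -> a)))):
1. ~((~a -> c) | (([]~a & <>(<>c -> a)) -> <>(~a & (<>c -> a)))), u
2. ~(~a -> c), u
3. ~(([]~a & <>(<>c -> a)) -> <>(~a & (<>c -> a))), u
4. ~a, u
5. ~c, u
6. []~a & <>(<>c -> a), u
7. ~<>(~a & (<>c -> a)), u
8. []~a, u
9. <>(<>c -> a), u
10. ~(~a & (<>c -> a)), u
11. ~(<>c -> a), u
12. <>c, u
13. <>c -> a, v
14. ~(~a & (<>c -> a)), v
15. ~a, v
16. ~<>c, v
17. ~c, v
18. ~(<>c -> a), v
19. <>c, v
20. c, w
21. ~(~a & (<>c -> a)), w
22. ~a, w
23. ~(<>c -> a), w
24. <>c, w
25. c, x
26. ~c, x
Accessibility: uRu, uRv, uRw, vRu, vRv, vRx, wRu, wRw, xRv, xRx
Branch closes: c and ~c both at x.
Every branch of the negation's tableau closes; the branch above is one of them.

Valid in B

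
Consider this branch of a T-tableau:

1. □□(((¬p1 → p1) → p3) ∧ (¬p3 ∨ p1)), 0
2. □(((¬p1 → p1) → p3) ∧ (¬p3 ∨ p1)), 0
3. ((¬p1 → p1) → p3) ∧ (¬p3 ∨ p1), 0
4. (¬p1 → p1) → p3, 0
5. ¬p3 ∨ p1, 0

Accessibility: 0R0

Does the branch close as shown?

Not closed

There is no literal clash: for every atom and world, at most one sign appears.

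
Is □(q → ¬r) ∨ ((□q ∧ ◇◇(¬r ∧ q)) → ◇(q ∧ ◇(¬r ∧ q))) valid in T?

Tableau for the negation ¬(□(q → ¬r) ∨ ((□q ∧ ◇◇(¬r ∧ q)) → ◇(q ∧ ◇(¬r ∧ q)))):
1. ¬(□(q → ¬r) ∨ ((□q ∧ ◇◇(¬r ∧ q)) → ◇(q ∧ ◇(¬r ∧ q)))), w0
2. ¬□(q → ¬r), w0
3. ¬((□q ∧ ◇◇(¬r ∧ q)) → ◇(q ∧ ◇(¬r ∧ q))), w0
4. □q ∧ ◇◇(¬r ∧ q), w0
5. ¬◇(q ∧ ◇(¬r ∧ q)), w0
6. □q, w0
7. ◇◇(¬r ∧ q), w0
8. ¬(q ∧ ◇(¬r ∧ q)), w0
9. q, w0
10. ¬◇(¬r ∧ q), w0
11. ¬(¬r ∧ q), w0
12. r, w0
13. ¬(q → ¬r), w1
14. q, w1
15. r, w1
16. ¬(q ∧ ◇(¬r ∧ q)), w1
17. ¬(¬r ∧ q), w1
18. ¬◇(¬r ∧ q), w1
19. ◇(¬r ∧ q), w2
20. ¬(q ∧ ◇(¬r ∧ q)), w2
21. q, w2
22. ¬(¬r ∧ q), w2
23. ¬◇(¬r ∧ q), w2
24. r, w2
25. ¬r ∧ q, w3
26. ¬r, w3
27. q, w3
28. ¬(¬r ∧ q), w3
29. ¬q, w3
Accessibility: w0Rw0, w0Rw1, w0Rw2, w1Rw1, w2Rw2, w2Rw3, w3Rw3
Branch closes: q and ¬q both at w3.
All branches of the negation close; one closing branch shown above.

Yes, valid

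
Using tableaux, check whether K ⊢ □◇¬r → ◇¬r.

Tableau for the negation ¬(□◇¬r → ◇¬r):
1. ¬(□◇¬r → ◇¬r), u
2. □◇¬r, u   [¬→-rule on 1]
3. ¬◇¬r, u   [¬→-rule on 1]
The negation has an open branch (countermodel exists).

Invalid (countermodel exists)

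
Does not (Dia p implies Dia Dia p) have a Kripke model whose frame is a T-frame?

Unsatisfiable (every branch closes)

1. not (Dia p implies Dia Dia p), 0
2. Dia p, 0   [neg-implies-rule on 1]
3. not Dia Dia p, 0   [neg-implies-rule on 1]
4. not Dia p, 0   [neg-Dia-rule on 3 via 0R0]
5. not p, 0   [neg-Dia-rule on 4 via 0R0]
6. p, 1   [Dia-rule on 2: fresh world 1, 0R1]
7. not Dia p, 1   [neg-Dia-rule on 3 via 0R1]
8. not p, 1   [neg-Dia-rule on 4 via 0R1]
Accessibility: 0R0, 0R1, 1R1
Branch closes: p and not p both at 1.
Every branch closes; the branch above is one of them.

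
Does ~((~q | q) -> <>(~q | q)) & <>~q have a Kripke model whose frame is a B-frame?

1. ~((~q | q) -> <>(~q | q)) & <>~q, u
2. ~((~q | q) -> <>(~q | q)), u   [&-rule on 1]
3. <>~q, u   [&-rule on 1]
4. ~q | q, u   [~->-rule on 2]
5. ~<>(~q | q), u   [~->-rule on 2]
6. ~(~q | q), u   [~<>-rule on 5 via uRu]
7. q, u   [~|-rule on 6]
8. ~q, u   [~|-rule on 6]
Accessibility: uRu
Branch closes: q and ~q both at u.
Every branch closes; the branch above is one of them.

Unsatisfiable (every branch closes)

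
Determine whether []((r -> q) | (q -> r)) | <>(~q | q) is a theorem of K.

Valid in K

Tableau for the negation ~([]((r -> q) | (q -> r)) | <>(~q | q)):
1. ~([]((r -> q) | (q -> r)) | <>(~q | q)), u
2. ~[]((r -> q) | (q -> r)), u
3. ~<>(~q | q), u
4. ~((r -> q) | (q -> r)), v
5. ~(r -> q), v
6. ~(q -> r), v
7. r, v
8. ~q, v
9. q, v
10. ~r, v
Accessibility: uRv
Branch closes: q and ~q both at v.
All branches of the negation close; one closing branch shown above.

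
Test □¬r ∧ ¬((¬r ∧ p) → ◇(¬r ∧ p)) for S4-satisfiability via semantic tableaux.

Unsatisfiable (every branch closes)

1. □¬r ∧ ¬((¬r ∧ p) → ◇(¬r ∧ p)), 0
2. □¬r, 0   [∧-rule on 1]
3. ¬((¬r ∧ p) → ◇(¬r ∧ p)), 0   [∧-rule on 1]
4. ¬r ∧ p, 0   [¬→-rule on 3]
5. ¬◇(¬r ∧ p), 0   [¬→-rule on 3]
6. ¬r, 0   [∧-rule on 4]
7. p, 0   [∧-rule on 4]
8. ¬(¬r ∧ p), 0   [¬◇-rule on 5 via 0R0]
9. ¬p, 0   [¬∧-rule on 8 (branches; this branch)]
Accessibility: 0R0
Branch closes: p and ¬p both at 0.
Every branch closes; the branch above is one of them.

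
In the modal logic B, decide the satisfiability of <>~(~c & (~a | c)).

Satisfiable

1. <>~(~c & (~a | c)), u
2. ~(~c & (~a | c)), v   [<>-rule on 1: fresh world v, uRv]
3. ~(~a | c), v   [~&-rule on 2 (branches; this branch)]
4. a, v   [~|-rule on 3]
5. ~c, v   [~|-rule on 3]
Accessibility: uRu, uRv, vRu, vRv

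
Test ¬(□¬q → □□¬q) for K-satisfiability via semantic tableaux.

Satisfiable

1. ¬(□¬q → □□¬q), w0
2. □¬q, w0   [¬→-rule on 1]
3. ¬□□¬q, w0   [¬→-rule on 1]
4. ¬□¬q, w1   [¬□-rule on 3: fresh world w1, w0Rw1]
5. ¬q, w1   [□-rule on 2 via w0Rw1]
6. q, w2   [¬□-rule on 4: fresh world w2, w1Rw2]
Accessibility: w0Rw1, w1Rw2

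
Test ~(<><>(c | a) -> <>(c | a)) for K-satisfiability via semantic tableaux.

1. ~(<><>(c | a) -> <>(c | a)), u
2. <><>(c | a), u   [~->-rule on 1]
3. ~<>(c | a), u   [~->-rule on 1]
4. <>(c | a), v   [<>-rule on 2: fresh world v, uRv]
5. ~(c | a), v   [~<>-rule on 3 via uRv]
6. ~c, v   [~|-rule on 5]
7. ~a, v   [~|-rule on 5]
8. c | a, w   [<>-rule on 4: fresh world w, vRw]
9. a, w   [|-rule on 8 (branches; this branch)]
Accessibility: uRv, vRw

Satisfiable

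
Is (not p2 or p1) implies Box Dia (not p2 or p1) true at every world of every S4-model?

Tableau for the negation not ((not p2 or p1) implies Box Dia (not p2 or p1)):
1. not ((not p2 or p1) implies Box Dia (not p2 or p1)), 0
2. not p2 or p1, 0
3. not Box Dia (not p2 or p1), 0
4. p1, 0
5. not Dia (not p2 or p1), 1
6. not (not p2 or p1), 1
7. p2, 1
8. not p1, 1
Accessibility: 0R0, 0R1, 1R1
The negation has an open branch (countermodel exists).

Invalid (countermodel exists)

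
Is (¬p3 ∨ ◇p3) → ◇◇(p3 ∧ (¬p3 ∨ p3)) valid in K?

No, not valid

Tableau for the negation ¬((¬p3 ∨ ◇p3) → ◇◇(p3 ∧ (¬p3 ∨ p3))):
1. ¬((¬p3 ∨ ◇p3) → ◇◇(p3 ∧ (¬p3 ∨ p3))), 0
2. ¬p3 ∨ ◇p3, 0   [¬→-rule on 1]
3. ¬◇◇(p3 ∧ (¬p3 ∨ p3)), 0   [¬→-rule on 1]
4. ◇p3, 0   [∨-rule on 2 (branches; this branch)]
5. p3, 1   [◇-rule on 4: fresh world 1, 0R1]
6. ¬◇(p3 ∧ (¬p3 ∨ p3)), 1   [¬◇-rule on 3 via 0R1]
Accessibility: 0R1
The negation has an open branch (countermodel exists).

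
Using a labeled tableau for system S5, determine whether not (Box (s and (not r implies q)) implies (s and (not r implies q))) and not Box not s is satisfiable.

1. not (Box (s and (not r implies q)) implies (s and (not r implies q))) and not Box not s, 0
2. not (Box (s and (not r implies q)) implies (s and (not r implies q))), 0   [and-rule on 1]
3. not Box not s, 0   [and-rule on 1]
4. Box (s and (not r implies q)), 0   [neg-implies-rule on 2]
5. not (s and (not r implies q)), 0   [neg-implies-rule on 2]
6. s and (not r implies q), 0   [Box-rule on 4 via 0R0]
7. s, 0   [and-rule on 6]
8. not r implies q, 0   [and-rule on 6]
9. not (not r implies q), 0   [neg-and-rule on 5 (branches; this branch)]
10. not r, 0   [neg-implies-rule on 9]
11. not q, 0   [neg-implies-rule on 9]
12. q, 0   [implies-rule on 8 (branches; this branch)]
Accessibility: 0R0
Branch closes: q and not q both at 0.
All branches of the tableau close; one closing branch shown above.

No, unsatisfiable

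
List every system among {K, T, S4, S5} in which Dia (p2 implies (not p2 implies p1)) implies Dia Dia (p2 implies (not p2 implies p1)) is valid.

T, S4, S5

T-tableau for the negation not (Dia (p2 implies (not p2 implies p1)) implies Dia Dia (p2 implies (not p2 implies p1))):
1. not (Dia (p2 implies (not p2 implies p1)) implies Dia Dia (p2 implies (not p2 implies p1))), 0
2. Dia (p2 implies (not p2 implies p1)), 0   [neg-implies-rule on 1]
3. not Dia Dia (p2 implies (not p2 implies p1)), 0   [neg-implies-rule on 1]
4. not Dia (p2 implies (not p2 implies p1)), 0   [neg-Dia-rule on 3 via 0R0]
5. not (p2 implies (not p2 implies p1)), 0   [neg-Dia-rule on 4 via 0R0]
6. p2, 0   [neg-implies-rule on 5]
7. not (not p2 implies p1), 0   [neg-implies-rule on 5]
8. not p2, 0   [neg-implies-rule on 7]
9. not p1, 0   [neg-implies-rule on 7]
Accessibility: 0R0
Branch closes: p2 and not p2 both at 0.
Every branch closes (one shown): valid in T, hence also in S4, S5 (every theorem of T is a theorem of S4 and S5).
K-tableau for the negation not (Dia (p2 implies (not p2 implies p1)) implies Dia Dia (p2 implies (not p2 implies p1))):
1. not (Dia (p2 implies (not p2 implies p1)) implies Dia Dia (p2 implies (not p2 implies p1))), 0
2. Dia (p2 implies (not p2 implies p1)), 0   [neg-implies-rule on 1]
3. not Dia Dia (p2 implies (not p2 implies p1)), 0   [neg-implies-rule on 1]
4. p2 implies (not p2 implies p1), 1   [Dia-rule on 2: fresh world 1, 0R1]
5. not Dia (p2 implies (not p2 implies p1)), 1   [neg-Dia-rule on 3 via 0R1]
6. not p2 implies p1, 1   [implies-rule on 4 (branches; this branch)]
7. p1, 1   [implies-rule on 6 (branches; this branch)]
Accessibility: 0R1
Complete open branch: countermodel on a K-frame, so not valid in K.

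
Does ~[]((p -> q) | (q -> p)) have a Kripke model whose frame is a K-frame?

No, unsatisfiable

1. ~[]((p -> q) | (q -> p)), w0
2. ~((p -> q) | (q -> p)), w1
3. ~(p -> q), w1
4. ~(q -> p), w1
5. p, w1
6. ~q, w1
7. q, w1
8. ~p, w1
Accessibility: w0Rw1
Branch closes: q and ~q both at w1.
(One branch shown.) All branches close.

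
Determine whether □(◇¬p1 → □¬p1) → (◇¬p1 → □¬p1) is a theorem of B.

Tableau for the negation ¬(□(◇¬p1 → □¬p1) → (◇¬p1 → □¬p1)):
1. ¬(□(◇¬p1 → □¬p1) → (◇¬p1 → □¬p1)), 0
2. □(◇¬p1 → □¬p1), 0
3. ¬(◇¬p1 → □¬p1), 0
4. ◇¬p1, 0
5. ¬□¬p1, 0
6. ◇¬p1 → □¬p1, 0
7. □¬p1, 0
8. ¬p1, 0
9. ¬p1, 1
10. ◇¬p1 → □¬p1, 1
11. □¬p1, 1
12. p1, 2
13. ◇¬p1 → □¬p1, 2
14. ¬p1, 2
Accessibility: 0R0, 0R1, 0R2, 1R0, 1R1, 2R0, 2R2
Branch closes: p1 and ¬p1 both at 2.
All branches of the negation close; one closing branch shown above.

Yes, valid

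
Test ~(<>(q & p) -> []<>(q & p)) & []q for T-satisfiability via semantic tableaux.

Yes, satisfiable

1. ~(<>(q & p) -> []<>(q & p)) & []q, 0
2. ~(<>(q & p) -> []<>(q & p)), 0
3. []q, 0
4. <>(q & p), 0
5. ~[]<>(q & p), 0
6. q, 0
7. q & p, 1
8. q, 1
9. p, 1
10. ~<>(q & p), 2
11. q, 2
12. ~(q & p), 2
13. ~p, 2
Accessibility: 0R0, 0R1, 0R2, 1R1, 2R2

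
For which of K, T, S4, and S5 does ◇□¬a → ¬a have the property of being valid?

S4-tableau for the negation ¬(◇□¬a → ¬a):
1. ¬(◇□¬a → ¬a), w0
2. ◇□¬a, w0
3. a, w0
4. □¬a, w1
5. ¬a, w1
Accessibility: w0Rw0, w0Rw1, w1Rw1
Complete open branch: countermodel on an S4-frame, so not valid in S4, nor in K, T (the same frame is also a K-frame and a T-frame).
S5-tableau for the negation ¬(◇□¬a → ¬a):
1. ¬(◇□¬a → ¬a), w0
2. ◇□¬a, w0
3. a, w0
4. □¬a, w1
5. ¬a, w0
Accessibility: w0Rw0, w0Rw1, w1Rw0, w1Rw1
Branch closes: a and ¬a both at w0.
Every branch closes (one shown): valid in S5.

S5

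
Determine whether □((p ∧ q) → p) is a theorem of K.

Tableau for the negation ¬□((p ∧ q) → p):
1. ¬□((p ∧ q) → p), w0
2. ¬((p ∧ q) → p), w1
3. p ∧ q, w1
4. ¬p, w1
5. p, w1
6. q, w1
Accessibility: w0Rw1
Branch closes: p and ¬p both at w1.
Every branch of the negation's tableau closes; the branch above is one of them.

Yes, valid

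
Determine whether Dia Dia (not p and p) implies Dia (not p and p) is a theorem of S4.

Valid

Tableau for the negation not (Dia Dia (not p and p) implies Dia (not p and p)):
1. not (Dia Dia (not p and p) implies Dia (not p and p)), u
2. Dia Dia (not p and p), u
3. not Dia (not p and p), u
4. not (not p and p), u
5. not p, u
6. Dia (not p and p), v
7. not (not p and p), v
8. not p, v
9. not p and p, w
10. not p, w
11. p, w
Accessibility: uRu, uRv, uRw, vRv, vRw, wRw
Branch closes: p and not p both at w.
Every branch of the negation's tableau closes; the branch above is one of them.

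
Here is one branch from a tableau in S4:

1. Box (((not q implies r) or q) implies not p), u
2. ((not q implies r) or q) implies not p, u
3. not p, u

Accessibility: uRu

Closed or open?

No atom appears with both signs at the same world.

Not closed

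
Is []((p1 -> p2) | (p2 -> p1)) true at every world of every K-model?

Tableau for the negation ~[]((p1 -> p2) | (p2 -> p1)):
1. ~[]((p1 -> p2) | (p2 -> p1)), 0
2. ~((p1 -> p2) | (p2 -> p1)), 1
3. ~(p1 -> p2), 1
4. ~(p2 -> p1), 1
5. p1, 1
6. ~p2, 1
7. p2, 1
8. ~p1, 1
Accessibility: 0R1
Branch closes: p2 and ~p2 both at 1.
Every branch of the negation's tableau closes; the branch above is one of them.

Yes, valid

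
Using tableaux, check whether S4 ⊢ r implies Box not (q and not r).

Not valid

Tableau for the negation not (r implies Box not (q and not r)):
1. not (r implies Box not (q and not r)), 0
2. r, 0
3. not Box not (q and not r), 0
4. q and not r, 1
5. q, 1
6. not r, 1
Accessibility: 0R0, 0R1, 1R1
The negation has an open branch (countermodel exists).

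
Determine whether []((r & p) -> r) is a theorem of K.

Valid

Tableau for the negation ~[]((r & p) -> r):
1. ~[]((r & p) -> r), u
2. ~((r & p) -> r), v   [~[]-rule on 1: fresh world v, uRv]
3. r & p, v   [~->-rule on 2]
4. ~r, v   [~->-rule on 2]
5. r, v   [&-rule on 3]
6. p, v   [&-rule on 3]
Accessibility: uRv
Branch closes: r and ~r both at v.
Every branch of the negation's tableau closes; the branch above is one of them.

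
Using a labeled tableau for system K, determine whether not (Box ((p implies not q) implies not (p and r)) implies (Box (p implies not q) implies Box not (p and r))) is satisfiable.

Unsatisfiable (every branch closes)

1. not (Box ((p implies not q) implies not (p and r)) implies (Box (p implies not q) implies Box not (p and r))), w0
2. Box ((p implies not q) implies not (p and r)), w0
3. not (Box (p implies not q) implies Box not (p and r)), w0
4. Box (p implies not q), w0
5. not Box not (p and r), w0
6. p and r, w1
7. p, w1
8. r, w1
9. (p implies not q) implies not (p and r), w1
10. p implies not q, w1
11. not (p and r), w1
12. not q, w1
13. not r, w1
Accessibility: w0Rw1
Branch closes: r and not r both at w1.
All branches of the tableau close; one closing branch shown above.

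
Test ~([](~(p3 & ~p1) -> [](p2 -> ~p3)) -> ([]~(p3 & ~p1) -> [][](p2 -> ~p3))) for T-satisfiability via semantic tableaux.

Unsatisfiable (every branch closes)

1. ~([](~(p3 & ~p1) -> [](p2 -> ~p3)) -> ([]~(p3 & ~p1) -> [][](p2 -> ~p3))), w0
2. [](~(p3 & ~p1) -> [](p2 -> ~p3)), w0
3. ~([]~(p3 & ~p1) -> [][](p2 -> ~p3)), w0
4. []~(p3 & ~p1), w0
5. ~[][](p2 -> ~p3), w0
6. ~(p3 & ~p1) -> [](p2 -> ~p3), w0
7. ~(p3 & ~p1), w0
8. [](p2 -> ~p3), w0
9. p2 -> ~p3, w0
10. p1, w0
11. ~p3, w0
12. ~[](p2 -> ~p3), w1
13. ~(p3 & ~p1) -> [](p2 -> ~p3), w1
14. ~(p3 & ~p1), w1
15. p2 -> ~p3, w1
16. [](p2 -> ~p3), w1
17. p1, w1
18. ~p3, w1
19. ~(p2 -> ~p3), w2
20. p2, w2
21. p3, w2
22. p2 -> ~p3, w2
23. ~p3, w2
Accessibility: w0Rw0, w0Rw1, w1Rw1, w1Rw2, w2Rw2
Branch closes: p3 and ~p3 both at w2.
All branches of the tableau close; one closing branch shown above.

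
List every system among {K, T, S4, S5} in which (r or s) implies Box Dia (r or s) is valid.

S4-tableau for the negation not ((r or s) implies Box Dia (r or s)):
1. not ((r or s) implies Box Dia (r or s)), u
2. r or s, u
3. not Box Dia (r or s), u
4. s, u
5. not Dia (r or s), v
6. not (r or s), v
7. not r, v
8. not s, v
Accessibility: uRu, uRv, vRv
Complete open branch: countermodel on an S4-frame, so not valid in S4, nor in K, T (the same frame is also a K-frame and a T-frame).
S5-tableau for the negation not ((r or s) implies Box Dia (r or s)):
1. not ((r or s) implies Box Dia (r or s)), u
2. r or s, u
3. not Box Dia (r or s), u
4. s, u
5. not Dia (r or s), v
6. not (r or s), u
7. not r, u
8. not s, u
Accessibility: uRu, uRv, vRu, vRv
Branch closes: s and not s both at u.
Every branch closes (one shown): valid in S5.

S5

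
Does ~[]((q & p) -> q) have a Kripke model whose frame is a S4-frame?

1. ~[]((q & p) -> q), 0
2. ~((q & p) -> q), 1
3. q & p, 1
4. ~q, 1
5. q, 1
6. p, 1
Accessibility: 0R0, 0R1, 1R1
Branch closes: q and ~q both at 1.
All branches of the tableau close; one closing branch shown above.

No, unsatisfiable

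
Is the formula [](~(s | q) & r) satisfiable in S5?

1. [](~(s | q) & r), w0
2. ~(s | q) & r, w0
3. ~(s | q), w0
4. r, w0
5. ~s, w0
6. ~q, w0
Accessibility: w0Rw0

Yes, satisfiable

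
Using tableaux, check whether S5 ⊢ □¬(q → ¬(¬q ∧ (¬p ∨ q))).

No, not valid

Tableau for the negation ¬□¬(q → ¬(¬q ∧ (¬p ∨ q))):
1. ¬□¬(q → ¬(¬q ∧ (¬p ∨ q))), u
2. q → ¬(¬q ∧ (¬p ∨ q)), v
3. ¬(¬q ∧ (¬p ∨ q)), v
4. ¬(¬p ∨ q), v
5. p, v
6. ¬q, v
Accessibility: uRu, uRv, vRu, vRv
The negation has an open branch (countermodel exists).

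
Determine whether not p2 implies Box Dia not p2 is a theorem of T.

Invalid (countermodel exists)

Tableau for the negation not (not p2 implies Box Dia not p2):
1. not (not p2 implies Box Dia not p2), w0
2. not p2, w0
3. not Box Dia not p2, w0
4. not Dia not p2, w1
5. p2, w1
Accessibility: w0Rw0, w0Rw1, w1Rw1
The negation has an open branch (countermodel exists).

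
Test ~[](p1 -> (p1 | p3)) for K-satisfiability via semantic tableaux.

1. ~[](p1 -> (p1 | p3)), w0
2. ~(p1 -> (p1 | p3)), w1
3. p1, w1
4. ~(p1 | p3), w1
5. ~p1, w1
6. ~p3, w1
Accessibility: w0Rw1
Branch closes: p1 and ~p1 both at w1.
Every branch closes; the branch above is one of them.

Unsatisfiable (every branch closes)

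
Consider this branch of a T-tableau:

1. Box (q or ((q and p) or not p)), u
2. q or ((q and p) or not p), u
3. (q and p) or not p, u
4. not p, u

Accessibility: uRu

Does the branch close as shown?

Open

No world carries both an atom and its negation.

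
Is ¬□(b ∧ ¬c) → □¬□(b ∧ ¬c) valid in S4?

Invalid (countermodel exists)

Tableau for the negation ¬(¬□(b ∧ ¬c) → □¬□(b ∧ ¬c)):
1. ¬(¬□(b ∧ ¬c) → □¬□(b ∧ ¬c)), 0
2. ¬□(b ∧ ¬c), 0   [¬→-rule on 1]
3. ¬□¬□(b ∧ ¬c), 0   [¬→-rule on 1]
4. ¬(b ∧ ¬c), 1   [¬□-rule on 2: fresh world 1, 0R1]
5. c, 1   [¬∧-rule on 4 (branches; this branch)]
6. □(b ∧ ¬c), 2   [¬□-rule on 3: fresh world 2, 0R2]
7. b ∧ ¬c, 2   [□-rule on 6 via 2R2]
8. b, 2   [∧-rule on 7]
9. ¬c, 2   [∧-rule on 7]
Accessibility: 0R0, 0R1, 0R2, 1R1, 2R2
The negation has an open branch (countermodel exists).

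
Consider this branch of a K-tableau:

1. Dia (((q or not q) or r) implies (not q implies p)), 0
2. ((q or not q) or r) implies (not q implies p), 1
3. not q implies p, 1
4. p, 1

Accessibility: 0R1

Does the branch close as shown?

Open

No world carries both an atom and its negation.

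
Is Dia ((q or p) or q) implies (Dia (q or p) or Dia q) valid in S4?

Yes, valid

Tableau for the negation not (Dia ((q or p) or q) implies (Dia (q or p) or Dia q)):
1. not (Dia ((q or p) or q) implies (Dia (q or p) or Dia q)), w0
2. Dia ((q or p) or q), w0
3. not (Dia (q or p) or Dia q), w0
4. not Dia (q or p), w0
5. not Dia q, w0
6. not (q or p), w0
7. not q, w0
8. not p, w0
9. (q or p) or q, w1
10. not (q or p), w1
11. not q, w1
12. not p, w1
13. q or p, w1
14. p, w1
Accessibility: w0Rw0, w0Rw1, w1Rw1
Branch closes: p and not p both at w1.
Every branch of the negation's tableau closes; the branch above is one of them.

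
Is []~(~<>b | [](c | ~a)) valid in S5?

Invalid (countermodel exists)

Tableau for the negation ~[]~(~<>b | [](c | ~a)):
1. ~[]~(~<>b | [](c | ~a)), w0
2. ~<>b | [](c | ~a), w1
3. [](c | ~a), w1
4. c | ~a, w0
5. c | ~a, w1
6. ~a, w0
7. ~a, w1
Accessibility: w0Rw0, w0Rw1, w1Rw0, w1Rw1
The negation has an open branch (countermodel exists).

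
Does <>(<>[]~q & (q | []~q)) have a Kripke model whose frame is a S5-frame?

Satisfiable

1. <>(<>[]~q & (q | []~q)), u
2. <>[]~q & (q | []~q), v   [<>-rule on 1: fresh world v, uRv]
3. <>[]~q, v   [&-rule on 2]
4. q | []~q, v   [&-rule on 2]
5. []~q, v   [|-rule on 4 (branches; this branch)]
6. ~q, u   [[]-rule on 5 via vRu]
7. ~q, v   [[]-rule on 5 via vRv]
8. []~q, w   [<>-rule on 3: fresh world w, vRw]
9. ~q, w   [[]-rule on 5 via vRw]
Accessibility: uRu, uRv, uRw, vRu, vRv, vRw, wRu, wRv, wRw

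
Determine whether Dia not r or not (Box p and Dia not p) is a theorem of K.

Valid in K

Tableau for the negation not (Dia not r or not (Box p and Dia not p)):
1. not (Dia not r or not (Box p and Dia not p)), w0
2. not Dia not r, w0
3. Box p and Dia not p, w0
4. Box p, w0
5. Dia not p, w0
6. not p, w1
7. r, w1
8. p, w1
Accessibility: w0Rw1
Branch closes: p and not p both at w1.
Every branch of the negation's tableau closes; the branch above is one of them.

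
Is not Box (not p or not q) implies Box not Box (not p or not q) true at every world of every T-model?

Not valid

Tableau for the negation not (not Box (not p or not q) implies Box not Box (not p or not q)):
1. not (not Box (not p or not q) implies Box not Box (not p or not q)), u
2. not Box (not p or not q), u
3. not Box not Box (not p or not q), u
4. not (not p or not q), v
5. p, v
6. q, v
7. Box (not p or not q), w
8. not p or not q, w
9. not q, w
Accessibility: uRu, uRv, uRw, vRv, wRw
The negation has an open branch (countermodel exists).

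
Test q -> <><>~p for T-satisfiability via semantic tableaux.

1. q -> <><>~p, u
2. <><>~p, u
3. <>~p, v
4. ~p, w
Accessibility: uRu, uRv, vRv, vRw, wRw

Yes, satisfiable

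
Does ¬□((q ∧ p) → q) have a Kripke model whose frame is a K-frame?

1. ¬□((q ∧ p) → q), u
2. ¬((q ∧ p) → q), v   [¬□-rule on 1: fresh world v, uRv]
3. q ∧ p, v   [¬→-rule on 2]
4. ¬q, v   [¬→-rule on 2]
5. q, v   [∧-rule on 3]
6. p, v   [∧-rule on 3]
Accessibility: uRv
Branch closes: q and ¬q both at v.
All branches of the tableau close; one closing branch shown above.

Unsatisfiable (every branch closes)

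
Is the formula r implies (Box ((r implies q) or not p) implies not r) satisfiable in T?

Satisfiable (open branch found)

1. r implies (Box ((r implies q) or not p) implies not r), 0
2. Box ((r implies q) or not p) implies not r, 0   [implies-rule on 1 (branches; this branch)]
3. not r, 0   [implies-rule on 2 (branches; this branch)]
Accessibility: 0R0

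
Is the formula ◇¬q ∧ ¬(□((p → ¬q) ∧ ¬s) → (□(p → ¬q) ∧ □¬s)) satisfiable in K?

Unsatisfiable

1. ◇¬q ∧ ¬(□((p → ¬q) ∧ ¬s) → (□(p → ¬q) ∧ □¬s)), w0
2. ◇¬q, w0
3. ¬(□((p → ¬q) ∧ ¬s) → (□(p → ¬q) ∧ □¬s)), w0
4. □((p → ¬q) ∧ ¬s), w0
5. ¬(□(p → ¬q) ∧ □¬s), w0
6. ¬□(p → ¬q), w0
7. ¬q, w1
8. (p → ¬q) ∧ ¬s, w1
9. p → ¬q, w1
10. ¬s, w1
11. ¬(p → ¬q), w2
12. p, w2
13. q, w2
14. (p → ¬q) ∧ ¬s, w2
15. p → ¬q, w2
16. ¬s, w2
17. ¬q, w2
Accessibility: w0Rw1, w0Rw2
Branch closes: q and ¬q both at w2.
Every branch closes; the branch above is one of them.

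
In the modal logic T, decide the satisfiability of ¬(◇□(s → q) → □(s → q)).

Yes, satisfiable

1. ¬(◇□(s → q) → □(s → q)), 0
2. ◇□(s → q), 0
3. ¬□(s → q), 0
4. □(s → q), 1
5. s → q, 1
6. q, 1
7. ¬(s → q), 2
8. s, 2
9. ¬q, 2
Accessibility: 0R0, 0R1, 0R2, 1R1, 2R2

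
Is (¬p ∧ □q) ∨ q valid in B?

Not valid

Tableau for the negation ¬((¬p ∧ □q) ∨ q):
1. ¬((¬p ∧ □q) ∨ q), u
2. ¬(¬p ∧ □q), u
3. ¬q, u
4. ¬□q, u
5. ¬q, v
Accessibility: uRu, uRv, vRu, vRv
The negation has an open branch (countermodel exists).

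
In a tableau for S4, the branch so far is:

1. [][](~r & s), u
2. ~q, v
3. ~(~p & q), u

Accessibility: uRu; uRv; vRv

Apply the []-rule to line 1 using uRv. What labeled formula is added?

[](~r & s), v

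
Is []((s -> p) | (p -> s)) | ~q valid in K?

Tableau for the negation ~([]((s -> p) | (p -> s)) | ~q):
1. ~([]((s -> p) | (p -> s)) | ~q), w0
2. ~[]((s -> p) | (p -> s)), w0
3. q, w0
4. ~((s -> p) | (p -> s)), w1
5. ~(s -> p), w1
6. ~(p -> s), w1
7. s, w1
8. ~p, w1
9. p, w1
10. ~s, w1
Accessibility: w0Rw1
Branch closes: p and ~p both at w1.
All branches of the negation close; one closing branch shown above.

Valid in K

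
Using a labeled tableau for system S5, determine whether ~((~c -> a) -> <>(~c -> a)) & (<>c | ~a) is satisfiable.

1. ~((~c -> a) -> <>(~c -> a)) & (<>c | ~a), u
2. ~((~c -> a) -> <>(~c -> a)), u
3. <>c | ~a, u
4. ~c -> a, u
5. ~<>(~c -> a), u
6. ~(~c -> a), u
7. ~c, u
8. ~a, u
9. a, u
Accessibility: uRu
Branch closes: a and ~a both at u.
(One branch shown.) All branches close.

No, unsatisfiable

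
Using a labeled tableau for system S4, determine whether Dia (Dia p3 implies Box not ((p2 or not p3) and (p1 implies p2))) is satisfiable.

1. Dia (Dia p3 implies Box not ((p2 or not p3) and (p1 implies p2))), w0
2. Dia p3 implies Box not ((p2 or not p3) and (p1 implies p2)), w1   [Dia-rule on 1: fresh world w1, w0Rw1]
3. Box not ((p2 or not p3) and (p1 implies p2)), w1   [implies-rule on 2 (branches; this branch)]
4. not ((p2 or not p3) and (p1 implies p2)), w1   [Box-rule on 3 via w1Rw1]
5. not (p1 implies p2), w1   [neg-and-rule on 4 (branches; this branch)]
6. p1, w1   [neg-implies-rule on 5]
7. not p2, w1   [neg-implies-rule on 5]
Accessibility: w0Rw0, w0Rw1, w1Rw1

Satisfiable (open branch found)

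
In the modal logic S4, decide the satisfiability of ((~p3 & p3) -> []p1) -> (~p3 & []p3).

No, unsatisfiable

1. ((~p3 & p3) -> []p1) -> (~p3 & []p3), 0
2. ~p3 & []p3, 0   [->-rule on 1 (branches; this branch)]
3. ~p3, 0   [&-rule on 2]
4. []p3, 0   [&-rule on 2]
5. p3, 0   [[]-rule on 4 via 0R0]
Accessibility: 0R0
Branch closes: p3 and ~p3 both at 0.
(One branch shown.) All branches close.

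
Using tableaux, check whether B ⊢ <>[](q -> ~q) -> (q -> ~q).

Yes, valid

Tableau for the negation ~(<>[](q -> ~q) -> (q -> ~q)):
1. ~(<>[](q -> ~q) -> (q -> ~q)), w0
2. <>[](q -> ~q), w0
3. ~(q -> ~q), w0
4. q, w0
5. [](q -> ~q), w1
6. q -> ~q, w0
7. q -> ~q, w1
8. ~q, w0
Accessibility: w0Rw0, w0Rw1, w1Rw0, w1Rw1
Branch closes: q and ~q both at w0.
Every branch of the negation's tableau closes; the branch above is one of them.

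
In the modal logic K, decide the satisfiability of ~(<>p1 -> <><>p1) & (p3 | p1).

1. ~(<>p1 -> <><>p1) & (p3 | p1), 0
2. ~(<>p1 -> <><>p1), 0   [&-rule on 1]
3. p3 | p1, 0   [&-rule on 1]
4. <>p1, 0   [~->-rule on 2]
5. ~<><>p1, 0   [~->-rule on 2]
6. p1, 0   [|-rule on 3 (branches; this branch)]
7. p1, 1   [<>-rule on 4: fresh world 1, 0R1]
8. ~<>p1, 1   [~<>-rule on 5 via 0R1]
Accessibility: 0R1

Yes, satisfiable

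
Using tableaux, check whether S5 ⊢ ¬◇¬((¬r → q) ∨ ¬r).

Tableau for the negation ◇¬((¬r → q) ∨ ¬r):
1. ◇¬((¬r → q) ∨ ¬r), w0
2. ¬((¬r → q) ∨ ¬r), w1   [◇-rule on 1: fresh world w1, w0Rw1]
3. ¬(¬r → q), w1   [¬∨-rule on 2]
4. r, w1   [¬∨-rule on 2]
5. ¬r, w1   [¬→-rule on 3]
6. ¬q, w1   [¬→-rule on 3]
Accessibility: w0Rw0, w0Rw1, w1Rw0, w1Rw1
Branch closes: r and ¬r both at w1.
All branches of the negation close; one closing branch shown above.

Yes, valid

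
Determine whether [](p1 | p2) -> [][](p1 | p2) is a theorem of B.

Tableau for the negation ~([](p1 | p2) -> [][](p1 | p2)):
1. ~([](p1 | p2) -> [][](p1 | p2)), u
2. [](p1 | p2), u   [~->-rule on 1]
3. ~[][](p1 | p2), u   [~->-rule on 1]
4. p1 | p2, u   [[]-rule on 2 via uRu]
5. p2, u   [|-rule on 4 (branches; this branch)]
6. ~[](p1 | p2), v   [~[]-rule on 3: fresh world v, uRv]
7. p1 | p2, v   [[]-rule on 2 via uRv]
8. p2, v   [|-rule on 7 (branches; this branch)]
9. ~(p1 | p2), w   [~[]-rule on 6: fresh world w, vRw]
10. ~p1, w   [~|-rule on 9]
11. ~p2, w   [~|-rule on 9]
Accessibility: uRu, uRv, vRu, vRv, vRw, wRv, wRw
The negation has an open branch (countermodel exists).

Invalid (countermodel exists)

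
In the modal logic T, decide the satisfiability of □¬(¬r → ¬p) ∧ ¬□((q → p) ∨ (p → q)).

1. □¬(¬r → ¬p) ∧ ¬□((q → p) ∨ (p → q)), 0
2. □¬(¬r → ¬p), 0
3. ¬□((q → p) ∨ (p → q)), 0
4. ¬(¬r → ¬p), 0
5. ¬r, 0
6. p, 0
7. ¬((q → p) ∨ (p → q)), 1
8. ¬(q → p), 1
9. ¬(p → q), 1
10. q, 1
11. ¬p, 1
12. p, 1
13. ¬q, 1
Accessibility: 0R0, 0R1, 1R1
Branch closes: p and ¬p both at 1.
(One branch shown.) All branches close.

No, unsatisfiable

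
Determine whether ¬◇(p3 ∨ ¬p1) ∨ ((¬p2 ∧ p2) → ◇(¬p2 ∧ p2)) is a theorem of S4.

Tableau for the negation ¬(¬◇(p3 ∨ ¬p1) ∨ ((¬p2 ∧ p2) → ◇(¬p2 ∧ p2))):
1. ¬(¬◇(p3 ∨ ¬p1) ∨ ((¬p2 ∧ p2) → ◇(¬p2 ∧ p2))), w0
2. ◇(p3 ∨ ¬p1), w0
3. ¬((¬p2 ∧ p2) → ◇(¬p2 ∧ p2)), w0
4. ¬p2 ∧ p2, w0
5. ¬◇(¬p2 ∧ p2), w0
6. ¬p2, w0
7. p2, w0
Accessibility: w0Rw0
Branch closes: p2 and ¬p2 both at w0.
All branches of the negation close; one closing branch shown above.

Yes, valid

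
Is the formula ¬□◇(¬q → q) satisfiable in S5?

Satisfiable (open branch found)

1. ¬□◇(¬q → q), w0
2. ¬◇(¬q → q), w1   [¬□-rule on 1: fresh world w1, w0Rw1]
3. ¬(¬q → q), w0   [¬◇-rule on 2 via w1Rw0]
4. ¬q, w0   [¬→-rule on 3]
5. ¬(¬q → q), w1   [¬◇-rule on 2 via w1Rw1]
6. ¬q, w1   [¬→-rule on 5]
Accessibility: w0Rw0, w0Rw1, w1Rw0, w1Rw1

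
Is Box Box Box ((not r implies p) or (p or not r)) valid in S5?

Tableau for the negation not Box Box Box ((not r implies p) or (p or not r)):
1. not Box Box Box ((not r implies p) or (p or not r)), w0
2. not Box Box ((not r implies p) or (p or not r)), w1   [neg-Box-rule on 1: fresh world w1, w0Rw1]
3. not Box ((not r implies p) or (p or not r)), w2   [neg-Box-rule on 2: fresh world w2, w1Rw2]
4. not ((not r implies p) or (p or not r)), w3   [neg-Box-rule on 3: fresh world w3, w2Rw3]
5. not (not r implies p), w3   [neg-or-rule on 4]
6. not (p or not r), w3   [neg-or-rule on 4]
7. not r, w3   [neg-implies-rule on 5]
8. not p, w3   [neg-implies-rule on 5]
9. r, w3   [neg-or-rule on 6]
Accessibility: w0Rw0, w0Rw1, w0Rw2, w0Rw3, w1Rw0, w1Rw1, w1Rw2, w1Rw3, w2Rw0, w2Rw1, w2Rw2, w2Rw3, w3Rw0, w3Rw1, w3Rw2, w3Rw3
Branch closes: r and not r both at w3.
Every branch of the negation's tableau closes; the branch above is one of them.

Valid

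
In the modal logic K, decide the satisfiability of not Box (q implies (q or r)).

1. not Box (q implies (q or r)), 0
2. not (q implies (q or r)), 1
3. q, 1
4. not (q or r), 1
5. not q, 1
6. not r, 1
Accessibility: 0R1
Branch closes: q and not q both at 1.
(One branch shown.) All branches close.

Unsatisfiable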